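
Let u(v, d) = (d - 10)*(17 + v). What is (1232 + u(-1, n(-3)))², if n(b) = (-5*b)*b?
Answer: 123904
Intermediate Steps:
n(b) = -5*b²
u(v, d) = (-10 + d)*(17 + v)
(1232 + u(-1, n(-3)))² = (1232 + (-170 - 10*(-1) + 17*(-5*(-3)²) - 5*(-3)²*(-1)))² = (1232 + (-170 + 10 + 17*(-5*9) - 5*9*(-1)))² = (1232 + (-170 + 10 + 17*(-45) - 45*(-1)))² = (1232 + (-170 + 10 - 765 + 45))² = (1232 - 880)² = 352² = 123904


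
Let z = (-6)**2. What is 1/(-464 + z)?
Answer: -1/428 ≈ -0.0023364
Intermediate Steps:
z = 36
1/(-464 + z) = 1/(-464 + 36) = 1/(-428) = -1/428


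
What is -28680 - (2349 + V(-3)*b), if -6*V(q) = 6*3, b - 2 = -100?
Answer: -31323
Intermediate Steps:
b = -98 (b = 2 - 100 = -98)
V(q) = -3
-28680 - (2349 + V(-3)*b) = -28680 - (2349 - 3*(-98)) = -28680 - (2349 + 294) = -28680 - 1*2643 = -28680 - 2643 = -31323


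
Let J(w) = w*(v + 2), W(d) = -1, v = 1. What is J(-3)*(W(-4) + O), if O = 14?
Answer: -117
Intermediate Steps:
J(w) = 3*w (J(w) = w*(1 + 2) = w*3 = 3*w)
J(-3)*(W(-4) + O) = (3*(-3))*(-1 + 14) = -9*13 = -117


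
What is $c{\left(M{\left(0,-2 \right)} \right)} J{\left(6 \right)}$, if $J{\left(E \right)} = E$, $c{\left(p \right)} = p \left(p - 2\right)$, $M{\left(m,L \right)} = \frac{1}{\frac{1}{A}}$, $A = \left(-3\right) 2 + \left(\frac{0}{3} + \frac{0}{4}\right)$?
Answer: $288$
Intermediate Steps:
$A = -6$ ($A = -6 + \left(0 \cdot \frac{1}{3} + 0 \cdot \frac{1}{4}\right) = -6 + \left(0 + 0\right) = -6 + 0 = -6$)
$M{\left(m,L \right)} = -6$ ($M{\left(m,L \right)} = \frac{1}{\frac{1}{-6}} = \frac{1}{- \frac{1}{6}} = -6$)
$c{\left(p \right)} = p \left(-2 + p\right)$
$c{\left(M{\left(0,-2 \right)} \right)} J{\left(6 \right)} = - 6 \left(-2 - 6\right) 6 = \left(-6\right) \left(-8\right) 6 = 48 \cdot 6 = 288$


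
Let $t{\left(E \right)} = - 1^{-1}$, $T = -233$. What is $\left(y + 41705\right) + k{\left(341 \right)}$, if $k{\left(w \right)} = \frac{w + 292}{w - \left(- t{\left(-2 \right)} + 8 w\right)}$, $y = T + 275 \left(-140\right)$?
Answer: $\frac{2365501}{796} \approx 2971.7$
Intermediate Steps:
$t{\left(E \right)} = -1$ ($t{\left(E \right)} = \left(-1\right) 1 = -1$)
$y = -38733$ ($y = -233 + 275 \left(-140\right) = -233 - 38500 = -38733$)
$k{\left(w \right)} = \frac{292 + w}{-1 - 7 w}$ ($k{\left(w \right)} = \frac{w + 292}{w - \left(1 + 8 w\right)} = \frac{292 + w}{-1 - 7 w}$)
$\left(y + 41705\right) + k{\left(341 \right)} = \left(-38733 + 41705\right) + \frac{-292 - 341}{1 + 7 \cdot 341} = 2972 + \frac{-292 - 341}{1 + 2387} = 2972 + \frac{1}{2388} \left(-633\right) = 2972 - \frac{211}{796} = \frac{2365501}{796}$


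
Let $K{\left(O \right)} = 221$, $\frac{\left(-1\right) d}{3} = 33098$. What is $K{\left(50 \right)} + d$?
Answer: $-99073$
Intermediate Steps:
$d = -99294$ ($d = \left(-3\right) 33098 = -99294$)
$K{\left(50 \right)} + d = 221 - 99294 = -99073$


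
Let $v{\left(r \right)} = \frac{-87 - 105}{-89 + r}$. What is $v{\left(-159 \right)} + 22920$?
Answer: $\frac{710544}{31} \approx 22921.0$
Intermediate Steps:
$v{\left(r \right)} = - \frac{192}{-89 + r}$
$v{\left(-159 \right)} + 22920 = - \frac{192}{-89 - 159} + 22920 = - \frac{192}{-248} + 22920 = \left(-192\right) \left(- \frac{1}{248}\right) + 22920 = \frac{24}{31} + 22920 = \frac{710544}{31}$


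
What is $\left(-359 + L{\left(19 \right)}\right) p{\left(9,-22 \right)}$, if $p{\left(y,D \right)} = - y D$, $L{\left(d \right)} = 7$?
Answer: $-69696$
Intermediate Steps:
$p{\left(y,D \right)} = - D y$
$\left(-359 + L{\left(19 \right)}\right) p{\left(9,-22 \right)} = \left(-359 + 7\right) \left(\left(-1\right) \left(-22\right) 9\right) = \left(-352\right) 198 = -69696$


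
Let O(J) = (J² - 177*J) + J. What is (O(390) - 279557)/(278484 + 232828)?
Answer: -196097/511312 ≈ -0.38352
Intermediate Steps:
O(J) = J² - 176*J
(O(390) - 279557)/(278484 + 232828) = (390*(-176 + 390) - 279557)/(278484 + 232828) = (390*214 - 279557)/511312 = (83460 - 279557)*(1/511312) = -196097*1/511312 = -196097/511312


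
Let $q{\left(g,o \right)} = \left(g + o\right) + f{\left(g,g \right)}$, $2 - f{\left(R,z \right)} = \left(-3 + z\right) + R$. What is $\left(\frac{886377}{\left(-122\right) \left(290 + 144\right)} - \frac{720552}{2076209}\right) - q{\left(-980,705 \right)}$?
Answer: $- \frac{187662038575169}{109931114132} \approx -1707.1$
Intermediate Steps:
$f{\left(R,z \right)} = 5 - R - z$ ($f{\left(R,z \right)} = 2 - \left(\left(-3 + z\right) + R\right) = 2 - \left(-3 + R + z\right) = 5 - R - z$)
$q{\left(g,o \right)} = 5 + o - g$ ($q{\left(g,o \right)} = \left(g + o\right) - \left(-5 + 2 g\right) = 5 + o - g$)
$\left(\frac{886377}{\left(-122\right) \left(290 + 144\right)} - \frac{720552}{2076209}\right) - q{\left(-980,705 \right)} = \left(\frac{886377}{\left(-122\right) \left(290 + 144\right)} - \frac{720552}{2076209}\right) - \left(5 + 705 - -980\right) = \left(\frac{886377}{\left(-122\right) 434} - \frac{720552}{2076209}\right) - \left(5 + 705 + 980\right) = \left(\frac{886377}{-52948} - \frac{720552}{2076209}\right) - 1690 = \left(886377 \left(- \frac{1}{52948}\right) - \frac{720552}{2076209}\right) - 1690 = \left(- \frac{886377}{52948} - \frac{720552}{2076209}\right) - 1690 = - \frac{1878455692089}{109931114132} - 1690 = - \frac{187662038575169}{109931114132}$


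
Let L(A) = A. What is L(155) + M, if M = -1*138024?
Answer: -137869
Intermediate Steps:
M = -138024
L(155) + M = 155 - 138024 = -137869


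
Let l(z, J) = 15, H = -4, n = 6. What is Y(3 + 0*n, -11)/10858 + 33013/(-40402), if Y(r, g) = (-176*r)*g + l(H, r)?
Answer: -30798577/109671229 ≈ -0.28083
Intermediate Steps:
Y(r, g) = 15 - 176*g*r (Y(r, g) = (-176*r)*g + 15 = -176*g*r + 15 = 15 - 176*g*r)
Y(3 + 0*n, -11)/10858 + 33013/(-40402) = (15 - 176*(-11)*(3 + 0*6))/10858 + 33013/(-40402) = (15 - 176*(-11)*(3 + 0))*(1/10858) + 33013*(-1/40402) = (15 - 176*(-11)*3)*(1/10858) - 33013/40402 = (15 + 5808)*(1/10858) - 33013/40402 = 5823*(1/10858) - 33013/40402 = 5823/10858 - 33013/40402 = -30798577/109671229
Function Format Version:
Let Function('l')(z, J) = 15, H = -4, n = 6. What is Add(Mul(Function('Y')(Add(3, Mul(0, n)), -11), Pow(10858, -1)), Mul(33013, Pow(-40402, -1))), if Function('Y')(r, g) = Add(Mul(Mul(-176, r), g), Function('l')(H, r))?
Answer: Rational(-30798577, 109671229) ≈ -0.28083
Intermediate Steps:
Function('Y')(r, g) = Add(15, Mul(-176, g, r)) (Function('Y')(r, g) = Add(Mul(Mul(-176, r), g), 15) = Add(Mul(-176, g, r), 15) = Add(15, Mul(-176, g, r)))
Add(Mul(Function('Y')(Add(3, Mul(0, n)), -11), Pow(10858, -1)), Mul(33013, Pow(-40402, -1))) = Add(Mul(Add(15, Mul(-176, -11, Add(3, Mul(0, 6)))), Pow(10858, -1)), Mul(33013, Pow(-40402, -1))) = Add(Mul(Add(15, Mul(-176, -11, Add(3, 0))), Rational(1, 10858)), Mul(33013, Rational(-1, 40402))) = Add(Mul(Add(15, Mul(-176, -11, 3)), Rational(1, 10858)), Rational(-33013, 40402)) = Add(Mul(Add(15, 5808), Rational(1, 10858)), Rational(-33013, 40402)) = Add(Mul(5823, Rational(1, 10858)), Rational(-33013, 40402)) = Add(Rational(5823, 10858), Rational(-33013, 40402)) = Rational(-30798577, 109671229)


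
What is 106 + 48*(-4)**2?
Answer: 874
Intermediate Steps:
106 + 48*(-4)**2 = 106 + 48*16 = 106 + 768 = 874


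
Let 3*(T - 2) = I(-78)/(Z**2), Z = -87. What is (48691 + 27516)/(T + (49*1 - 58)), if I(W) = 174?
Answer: -19890027/1825 ≈ -10899.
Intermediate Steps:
T = 524/261 (T = 2 + (174/((-87)**2))/3 = 2 + (174/7569)/3 = 2 + (174*(1/7569))/3 = 2 + (1/3)*(2/87) = 2 + 2/261 = 524/261 ≈ 2.0077)
(48691 + 27516)/(T + (49*1 - 58)) = (48691 + 27516)/(524/261 + (49*1 - 58)) = 76207/(524/261 + (49 - 58)) = 76207/(524/261 - 9) = 76207/(-1825/261) = 76207*(-261/1825) = -19890027/1825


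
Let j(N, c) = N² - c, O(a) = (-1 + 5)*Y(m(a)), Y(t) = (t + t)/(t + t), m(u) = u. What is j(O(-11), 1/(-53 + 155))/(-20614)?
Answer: -1631/2102628 ≈ -0.00077570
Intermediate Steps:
Y(t) = 1 (Y(t) = (2*t)/((2*t)) = (2*t)*(1/(2*t)) = 1)
O(a) = 4 (O(a) = (-1 + 5)*1 = 4*1 = 4)
j(O(-11), 1/(-53 + 155))/(-20614) = (4² - 1/(-53 + 155))/(-20614) = (16 - 1/102)*(-1/20614) = (1631/102)*(-1/20614) = -1631/2102628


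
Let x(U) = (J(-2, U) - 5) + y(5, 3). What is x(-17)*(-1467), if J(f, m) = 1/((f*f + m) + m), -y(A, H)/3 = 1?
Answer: 117849/10 ≈ 11785.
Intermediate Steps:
y(A, H) = -3 (y(A, H) = -3*1 = -3)
J(f, m) = 1/(f² + 2*m) (J(f, m) = 1/((f² + m) + m) = 1/((m + f²) + m) = 1/(f² + 2*m))
x(U) = -8 + 1/(4 + 2*U) (x(U) = (1/((-2)² + 2*U) - 5) - 3 = (1/(4 + 2*U) - 5) - 3 = (-5 + 1/(4 + 2*U)) - 3 = -8 + 1/(4 + 2*U))
x(-17)*(-1467) = ((-31 - 16*(-17))/(2*(2 - 17)))*(-1467) = ((½)*(-31 + 272)/(-15))*(-1467) = ((½)*(-1/15)*241)*(-1467) = -241/30*(-1467) = 117849/10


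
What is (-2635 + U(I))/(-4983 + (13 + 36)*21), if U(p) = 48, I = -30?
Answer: 2587/3954 ≈ 0.65427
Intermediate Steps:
(-2635 + U(I))/(-4983 + (13 + 36)*21) = (-2635 + 48)/(-4983 + (13 + 36)*21) = -2587/(-4983 + 49*21) = -2587/(-4983 + 1029) = -2587/(-3954) = -2587*(-1/3954) = 2587/3954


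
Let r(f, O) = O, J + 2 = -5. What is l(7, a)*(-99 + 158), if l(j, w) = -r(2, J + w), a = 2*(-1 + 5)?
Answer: -59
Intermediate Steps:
J = -7 (J = -2 - 5 = -7)
a = 8 (a = 2*4 = 8)
l(j, w) = 7 - w (l(j, w) = -(-7 + w) = 7 - w)
l(7, a)*(-99 + 158) = (7 - 1*8)*(-99 + 158) = (7 - 8)*59 = -1*59 = -59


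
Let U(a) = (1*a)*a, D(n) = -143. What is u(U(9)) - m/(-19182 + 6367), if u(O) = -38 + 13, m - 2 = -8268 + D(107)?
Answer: -328784/12815 ≈ -25.656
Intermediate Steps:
m = -8409 (m = 2 + (-8268 - 143) = 2 - 8411 = -8409)
U(a) = a**2 (U(a) = a*a = a**2)
u(O) = -25
u(U(9)) - m/(-19182 + 6367) = -25 - (-8409)/(-19182 + 6367) = -25 - (-8409)/(-12815) = -25 - (-8409)*(-1)/12815 = -25 - 1*8409/12815 = -25 - 8409/12815 = -328784/12815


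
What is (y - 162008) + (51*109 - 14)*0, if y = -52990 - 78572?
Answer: -293570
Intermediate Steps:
y = -131562
(y - 162008) + (51*109 - 14)*0 = (-131562 - 162008) + (51*109 - 14)*0 = -293570 + (5559 - 14)*0 = -293570 + 5545*0 = -293570 + 0 = -293570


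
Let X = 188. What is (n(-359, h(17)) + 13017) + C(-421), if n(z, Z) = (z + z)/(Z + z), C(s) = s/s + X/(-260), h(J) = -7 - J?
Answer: 324111779/24895 ≈ 13019.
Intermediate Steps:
C(s) = 18/65 (C(s) = s/s + 188/(-260) = 1 + 188*(-1/260) = 1 - 47/65 = 18/65)
n(z, Z) = 2*z/(Z + z) (n(z, Z) = (2*z)/(Z + z) = 2*z/(Z + z))
(n(-359, h(17)) + 13017) + C(-421) = (2*(-359)/((-7 - 1*17) - 359) + 13017) + 18/65 = (2*(-359)/((-7 - 17) - 359) + 13017) + 18/65 = (2*(-359)/(-24 - 359) + 13017) + 18/65 = (2*(-359)/(-383) + 13017) + 18/65 = (2*(-359)*(-1/383) + 13017) + 18/65 = (718/383 + 13017) + 18/65 = 4986229/383 + 18/65 = 324111779/24895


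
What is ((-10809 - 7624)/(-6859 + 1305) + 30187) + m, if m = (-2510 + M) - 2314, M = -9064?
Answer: 90543079/5554 ≈ 16302.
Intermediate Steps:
m = -13888 (m = (-2510 - 9064) - 2314 = -11574 - 2314 = -13888)
((-10809 - 7624)/(-6859 + 1305) + 30187) + m = ((-10809 - 7624)/(-6859 + 1305) + 30187) - 13888 = (-18433/(-5554) + 30187) - 13888 = (-18433*(-1/5554) + 30187) - 13888 = (18433/5554 + 30187) - 13888 = 167677031/5554 - 13888 = 90543079/5554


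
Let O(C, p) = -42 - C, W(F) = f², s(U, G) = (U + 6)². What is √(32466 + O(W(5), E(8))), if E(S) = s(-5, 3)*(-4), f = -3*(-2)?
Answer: 2*√8097 ≈ 179.97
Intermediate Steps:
s(U, G) = (6 + U)²
f = 6
E(S) = -4 (E(S) = (6 - 5)²*(-4) = 1²*(-4) = 1*(-4) = -4)
W(F) = 36 (W(F) = 6² = 36)
√(32466 + O(W(5), E(8))) = √(32466 + (-42 - 1*36)) = √(32466 + (-42 - 36)) = √(32466 - 78) = √32388 = 2*√8097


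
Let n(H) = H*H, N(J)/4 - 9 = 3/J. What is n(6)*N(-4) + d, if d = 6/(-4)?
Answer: 2373/2 ≈ 1186.5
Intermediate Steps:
N(J) = 36 + 12/J (N(J) = 36 + 4*(3/J) = 36 + 12/J)
n(H) = H²
d = -3/2 (d = 6*(-¼) = -3/2 ≈ -1.5000)
n(6)*N(-4) + d = 6²*(36 + 12/(-4)) - 3/2 = 36*(36 + 12*(-¼)) - 3/2 = 36*(36 - 3) - 3/2 = 36*33 - 3/2 = 1188 - 3/2 = 2373/2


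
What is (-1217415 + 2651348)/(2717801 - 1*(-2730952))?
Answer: 1433933/5448753 ≈ 0.26317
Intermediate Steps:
(-1217415 + 2651348)/(2717801 - 1*(-2730952)) = 1433933/(2717801 + 2730952) = 1433933/5448753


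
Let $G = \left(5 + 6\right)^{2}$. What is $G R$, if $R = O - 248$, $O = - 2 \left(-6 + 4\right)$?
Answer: $-29524$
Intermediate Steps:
$O = 4$ ($O = \left(-2\right) \left(-2\right) = 4$)
$G = 121$ ($G = 11^{2} = 121$)
$R = -244$ ($R = 4 - 248 = -244$)
$G R = 121 \left(-244\right) = -29524$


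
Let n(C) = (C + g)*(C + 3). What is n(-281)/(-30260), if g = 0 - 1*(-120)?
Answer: -22379/15130 ≈ -1.4791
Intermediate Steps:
g = 120 (g = 0 + 120 = 120)
n(C) = (3 + C)*(120 + C) (n(C) = (C + 120)*(C + 3) = (120 + C)*(3 + C) = (3 + C)*(120 + C))
n(-281)/(-30260) = (360 + (-281)² + 123*(-281))/(-30260) = (360 + 78961 - 34563)*(-1/30260) = 44758*(-1/30260) = -22379/15130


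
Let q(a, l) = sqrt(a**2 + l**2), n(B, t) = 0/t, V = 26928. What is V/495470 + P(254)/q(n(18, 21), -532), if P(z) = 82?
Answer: 13738559/65897510 ≈ 0.20848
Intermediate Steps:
n(B, t) = 0
V/495470 + P(254)/q(n(18, 21), -532) = 26928/495470 + 82/(sqrt(0**2 + (-532)**2)) = 26928*(1/495470) + 82/(sqrt(0 + 283024)) = 13464/247735 + 82/(sqrt(283024)) = 13464/247735 + 82/532 = 13464/247735 + 82*(1/532) = 13464/247735 + 41/266 = 13738559/65897510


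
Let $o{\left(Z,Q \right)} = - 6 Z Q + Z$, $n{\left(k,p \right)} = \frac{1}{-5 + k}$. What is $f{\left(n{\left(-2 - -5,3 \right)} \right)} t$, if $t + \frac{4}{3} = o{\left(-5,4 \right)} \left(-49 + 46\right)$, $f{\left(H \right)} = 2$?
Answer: $- \frac{2078}{3} \approx -692.67$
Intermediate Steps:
$o{\left(Z,Q \right)} = Z - 6 Q Z$ ($o{\left(Z,Q \right)} = - 6 Q Z + Z = Z - 6 Q Z$)
$t = - \frac{1039}{3}$ ($t = - \frac{4}{3} + - 5 \left(1 - 24\right) \left(-49 + 46\right) = - \frac{4}{3} + - 5 \left(1 - 24\right) \left(-3\right) = - \frac{4}{3} + \left(-5\right) \left(-23\right) \left(-3\right) = - \frac{4}{3} + 115 \left(-3\right) = - \frac{4}{3} - 345 = - \frac{1039}{3} \approx -346.33$)
$f{\left(n{\left(-2 - -5,3 \right)} \right)} t = 2 \left(- \frac{1039}{3}\right) = - \frac{2078}{3}$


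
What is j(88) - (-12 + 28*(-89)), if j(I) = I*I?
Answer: 10248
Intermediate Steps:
j(I) = I²
j(88) - (-12 + 28*(-89)) = 88² - (-12 + 28*(-89)) = 7744 - (-12 - 2492) = 7744 - 1*(-2504) = 7744 + 2504 = 10248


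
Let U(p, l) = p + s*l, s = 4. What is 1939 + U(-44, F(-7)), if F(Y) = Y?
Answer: 1867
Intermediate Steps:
U(p, l) = p + 4*l
1939 + U(-44, F(-7)) = 1939 + (-44 + 4*(-7)) = 1939 + (-44 - 28) = 1939 - 72 = 1867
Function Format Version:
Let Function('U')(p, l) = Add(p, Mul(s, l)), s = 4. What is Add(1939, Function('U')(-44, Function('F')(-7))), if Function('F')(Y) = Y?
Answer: 1867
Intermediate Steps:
Function('U')(p, l) = Add(p, Mul(4, l))
Add(1939, Function('U')(-44, Function('F')(-7))) = Add(1939, Add(-44, Mul(4, -7))) = Add(1939, Add(-44, -28)) = Add(1939, -72) = 1867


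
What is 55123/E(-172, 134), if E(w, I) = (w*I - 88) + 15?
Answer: -55123/23121 ≈ -2.3841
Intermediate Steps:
E(w, I) = -73 + I*w (E(w, I) = (I*w - 88) + 15 = (-88 + I*w) + 15 = -73 + I*w)
55123/E(-172, 134) = 55123/(-73 + 134*(-172)) = 55123/(-73 - 23048) = 55123/(-23121) = 55123*(-1/23121) = -55123/23121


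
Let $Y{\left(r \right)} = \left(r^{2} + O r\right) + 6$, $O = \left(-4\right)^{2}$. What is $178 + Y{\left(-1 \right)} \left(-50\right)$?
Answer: $628$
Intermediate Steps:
$O = 16$
$Y{\left(r \right)} = 6 + r^{2} + 16 r$ ($Y{\left(r \right)} = \left(r^{2} + 16 r\right) + 6 = 6 + r^{2} + 16 r$)
$178 + Y{\left(-1 \right)} \left(-50\right) = 178 + \left(6 + \left(-1\right)^{2} + 16 \left(-1\right)\right) \left(-50\right) = 178 + \left(6 + 1 - 16\right) \left(-50\right) = 178 - -450 = 178 + 450 = 628$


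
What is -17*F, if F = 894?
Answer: -15198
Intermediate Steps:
-17*F = -17*894 = -15198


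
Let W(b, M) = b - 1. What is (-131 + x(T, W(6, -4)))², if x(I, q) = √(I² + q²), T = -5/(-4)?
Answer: 275001/16 - 655*√17/2 ≈ 15837.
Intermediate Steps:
W(b, M) = -1 + b
T = 5/4 (T = -5*(-¼) = 5/4 ≈ 1.2500)
(-131 + x(T, W(6, -4)))² = (-131 + √((5/4)² + (-1 + 6)²))² = (-131 + √(25/16 + 5²))² = (-131 + √(25/16 + 25))² = (-131 + √(425/16))² = (-131 + 5*√17/4)²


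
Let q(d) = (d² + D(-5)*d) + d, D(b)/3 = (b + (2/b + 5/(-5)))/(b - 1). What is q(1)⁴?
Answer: 456976/625 ≈ 731.16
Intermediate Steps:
D(b) = 3*(-1 + b + 2/b)/(-1 + b) (D(b) = 3*((b + (2/b + 5/(-5)))/(b - 1)) = 3*((b + (2/b + 5*(-⅕)))/(-1 + b)) = 3*((b + (2/b - 1))/(-1 + b)) = 3*((b + (-1 + 2/b))/(-1 + b)) = 3*((-1 + b + 2/b)/(-1 + b)) = 3*(-1 + b + 2/b)/(-1 + b))
q(d) = d² + 21*d/5 (q(d) = (d² + (3*(2 + (-5)² - 1*(-5))/(-5*(-1 - 5)))*d) + d = (d² + (3*(-⅕)*(2 + 25 + 5)/(-6))*d) + d = (d² + (3*(-⅕)*(-⅙)*32)*d) + d = (d² + 16*d/5) + d = d² + 21*d/5)
q(1)⁴ = ((⅕)*1*(21 + 5*1))⁴ = ((⅕)*1*(21 + 5))⁴ = ((⅕)*1*26)⁴ = (26/5)⁴ = 456976/625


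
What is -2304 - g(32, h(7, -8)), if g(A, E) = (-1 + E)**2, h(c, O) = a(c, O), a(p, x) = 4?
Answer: -2313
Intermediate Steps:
h(c, O) = 4
-2304 - g(32, h(7, -8)) = -2304 - (-1 + 4)**2 = -2304 - 1*3**2 = -2304 - 1*9 = -2304 - 9 = -2313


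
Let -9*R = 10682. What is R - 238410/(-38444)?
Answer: -204256559/172998 ≈ -1180.7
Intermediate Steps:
R = -10682/9 (R = -⅑*10682 = -10682/9 ≈ -1186.9)
R - 238410/(-38444) = -10682/9 - 238410/(-38444) = -10682/9 - 238410*(-1)/38444 = -10682/9 - 1*(-119205/19222) = -10682/9 + 119205/19222 = -204256559/172998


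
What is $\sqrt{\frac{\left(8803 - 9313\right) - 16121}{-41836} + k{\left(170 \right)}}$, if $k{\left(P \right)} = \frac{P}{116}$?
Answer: $\frac{\sqrt{685582649319}}{606622} \approx 1.3649$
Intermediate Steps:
$k{\left(P \right)} = \frac{P}{116}$ ($k{\left(P \right)} = P \frac{1}{116} = \frac{P}{116}$)
$\sqrt{\frac{\left(8803 - 9313\right) - 16121}{-41836} + k{\left(170 \right)}} = \sqrt{\frac{\left(8803 - 9313\right) - 16121}{-41836} + \frac{1}{116} \cdot 170} = \sqrt{\left(\left(8803 - 9313\right) - 16121\right) \left(- \frac{1}{41836}\right) + \frac{85}{58}} = \sqrt{\left(-510 - 16121\right) \left(- \frac{1}{41836}\right) + \frac{85}{58}} = \sqrt{\left(-16631\right) \left(- \frac{1}{41836}\right) + \frac{85}{58}} = \sqrt{\frac{16631}{41836} + \frac{85}{58}} = \sqrt{\frac{2260329}{1213244}} = \frac{\sqrt{685582649319}}{606622}$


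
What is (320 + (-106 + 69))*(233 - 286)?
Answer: -14999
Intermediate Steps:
(320 + (-106 + 69))*(233 - 286) = (320 - 37)*(-53) = 283*(-53) = -14999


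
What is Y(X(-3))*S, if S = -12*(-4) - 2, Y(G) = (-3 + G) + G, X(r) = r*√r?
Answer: -138 - 276*I*√3 ≈ -138.0 - 478.05*I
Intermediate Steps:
X(r) = r^(3/2)
Y(G) = -3 + 2*G
S = 46 (S = -2*(-24) - 2 = 48 - 2 = 46)
Y(X(-3))*S = (-3 + 2*(-3)^(3/2))*46 = (-3 + 2*(-3*I*√3))*46 = (-3 - 6*I*√3)*46 = -138 - 276*I*√3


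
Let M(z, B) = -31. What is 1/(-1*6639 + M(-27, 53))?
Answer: -1/6670 ≈ -0.00014993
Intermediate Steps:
1/(-1*6639 + M(-27, 53)) = 1/(-1*6639 - 31) = 1/(-6639 - 31) = 1/(-6670) = -1/6670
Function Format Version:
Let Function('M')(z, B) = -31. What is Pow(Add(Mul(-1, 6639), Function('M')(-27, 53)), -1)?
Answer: Rational(-1, 6670) ≈ -0.00014993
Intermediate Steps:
Pow(Add(Mul(-1, 6639), Function('M')(-27, 53)), -1) = Pow(Add(Mul(-1, 6639), -31), -1) = Pow(Add(-6639, -31), -1) = Pow(-6670, -1) = Rational(-1, 6670)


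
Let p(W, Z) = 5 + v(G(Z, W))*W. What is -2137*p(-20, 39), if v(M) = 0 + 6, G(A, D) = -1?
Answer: 245755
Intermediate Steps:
v(M) = 6
p(W, Z) = 5 + 6*W
-2137*p(-20, 39) = -2137*(5 + 6*(-20)) = -2137*(5 - 120) = -2137*(-115) = 245755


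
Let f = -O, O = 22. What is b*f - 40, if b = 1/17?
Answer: -702/17 ≈ -41.294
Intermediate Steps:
b = 1/17 ≈ 0.058824
f = -22 (f = -1*22 = -22)
b*f - 40 = (1/17)*(-22) - 40 = -22/17 - 40 = -702/17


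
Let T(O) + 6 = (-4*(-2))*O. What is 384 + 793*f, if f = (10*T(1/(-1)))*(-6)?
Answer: 666504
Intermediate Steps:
T(O) = -6 + 8*O (T(O) = -6 + (-4*(-2))*O = -6 + 8*O)
f = 840 (f = (10*(-6 + 8/(-1)))*(-6) = (10*(-6 + 8*(-1)))*(-6) = (10*(-6 - 8))*(-6) = (10*(-14))*(-6) = -140*(-6) = 840)
384 + 793*f = 384 + 793*840 = 384 + 666120 = 666504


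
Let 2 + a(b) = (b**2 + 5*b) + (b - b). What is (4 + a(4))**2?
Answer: 1444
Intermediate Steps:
a(b) = -2 + b**2 + 5*b (a(b) = -2 + ((b**2 + 5*b) + (b - b)) = -2 + ((b**2 + 5*b) + 0) = -2 + (b**2 + 5*b) = -2 + b**2 + 5*b)
(4 + a(4))**2 = (4 + (-2 + 4**2 + 5*4))**2 = (4 + (-2 + 16 + 20))**2 = (4 + 34)**2 = 38**2 = 1444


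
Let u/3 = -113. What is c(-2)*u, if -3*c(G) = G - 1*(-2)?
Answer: 0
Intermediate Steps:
u = -339 (u = 3*(-113) = -339)
c(G) = -⅔ - G/3 (c(G) = -(G - 1*(-2))/3 = -(G + 2)/3 = -(2 + G)/3 = -⅔ - G/3)
c(-2)*u = (-⅔ - ⅓*(-2))*(-339) = (-⅔ + ⅔)*(-339) = 0*(-339) = 0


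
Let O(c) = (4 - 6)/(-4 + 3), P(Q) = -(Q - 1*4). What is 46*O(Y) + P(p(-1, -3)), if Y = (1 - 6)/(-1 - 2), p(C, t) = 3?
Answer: 93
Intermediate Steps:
Y = 5/3 (Y = -5/(-3) = -5*(-⅓) = 5/3 ≈ 1.6667)
P(Q) = 4 - Q (P(Q) = -(Q - 4) = -(-4 + Q) = 4 - Q)
O(c) = 2 (O(c) = -2/(-1) = -2*(-1) = 2)
46*O(Y) + P(p(-1, -3)) = 46*2 + (4 - 1*3) = 92 + (4 - 3) = 92 + 1 = 93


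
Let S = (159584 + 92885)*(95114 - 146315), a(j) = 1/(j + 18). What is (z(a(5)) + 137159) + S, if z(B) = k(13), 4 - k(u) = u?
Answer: -12926528119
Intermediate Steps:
a(j) = 1/(18 + j)
k(u) = 4 - u
z(B) = -9 (z(B) = 4 - 1*13 = 4 - 13 = -9)
S = -12926665269 (S = 252469*(-51201) = -12926665269)
(z(a(5)) + 137159) + S = (-9 + 137159) - 12926665269 = 137150 - 12926665269 = -12926528119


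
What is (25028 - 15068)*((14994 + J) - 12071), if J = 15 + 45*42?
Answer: 48086880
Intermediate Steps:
J = 1905 (J = 15 + 1890 = 1905)
(25028 - 15068)*((14994 + J) - 12071) = (25028 - 15068)*((14994 + 1905) - 12071) = 9960*(16899 - 12071) = 9960*4828 = 48086880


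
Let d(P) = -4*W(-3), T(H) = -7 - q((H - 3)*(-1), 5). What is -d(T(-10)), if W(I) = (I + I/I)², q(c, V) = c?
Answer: 16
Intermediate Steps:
T(H) = -10 + H (T(H) = -7 - (H - 3)*(-1) = -7 - (-3 + H)*(-1) = -7 - (3 - H) = -7 + (-3 + H) = -10 + H)
W(I) = (1 + I)² (W(I) = (I + 1)² = (1 + I)²)
d(P) = -16 (d(P) = -4*(1 - 3)² = -4*(-2)² = -4*4 = -16)
-d(T(-10)) = -1*(-16) = 16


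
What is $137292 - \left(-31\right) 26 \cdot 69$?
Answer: $192906$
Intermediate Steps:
$137292 - \left(-31\right) 26 \cdot 69 = 137292 - \left(-806\right) 69 = 137292 - -55614 = 137292 + 55614 = 192906$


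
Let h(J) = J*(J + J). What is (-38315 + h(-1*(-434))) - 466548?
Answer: -128151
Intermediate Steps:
h(J) = 2*J² (h(J) = J*(2*J) = 2*J²)
(-38315 + h(-1*(-434))) - 466548 = (-38315 + 2*(-1*(-434))²) - 466548 = (-38315 + 2*434²) - 466548 = (-38315 + 2*188356) - 466548 = (-38315 + 376712) - 466548 = 338397 - 466548 = -128151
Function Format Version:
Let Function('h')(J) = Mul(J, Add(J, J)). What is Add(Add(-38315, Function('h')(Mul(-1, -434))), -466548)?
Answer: -128151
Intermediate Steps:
Function('h')(J) = Mul(2, Pow(J, 2)) (Function('h')(J) = Mul(J, Mul(2, J)) = Mul(2, Pow(J, 2)))
Add(Add(-38315, Function('h')(Mul(-1, -434))), -466548) = Add(Add(-38315, Mul(2, Pow(Mul(-1, -434), 2))), -466548) = Add(Add(-38315, Mul(2, Pow(434, 2))), -466548) = Add(Add(-38315, Mul(2, 188356)), -466548) = Add(Add(-38315, 376712), -466548) = Add(338397, -466548) = -128151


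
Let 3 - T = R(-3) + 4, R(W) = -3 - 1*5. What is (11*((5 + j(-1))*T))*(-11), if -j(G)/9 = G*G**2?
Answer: -11858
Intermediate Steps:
R(W) = -8 (R(W) = -3 - 5 = -8)
T = 7 (T = 3 - (-8 + 4) = 3 - 1*(-4) = 3 + 4 = 7)
j(G) = -9*G**3 (j(G) = -9*G*G**2 = -9*G**3)
(11*((5 + j(-1))*T))*(-11) = (11*((5 - 9*(-1)**3)*7))*(-11) = (11*((5 - 9*(-1))*7))*(-11) = (11*((5 + 9)*7))*(-11) = (11*(14*7))*(-11) = (11*98)*(-11) = 1078*(-11) = -11858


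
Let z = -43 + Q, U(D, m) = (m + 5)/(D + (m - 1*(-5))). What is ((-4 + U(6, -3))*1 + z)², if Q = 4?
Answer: 29241/16 ≈ 1827.6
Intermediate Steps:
U(D, m) = (5 + m)/(5 + D + m) (U(D, m) = (5 + m)/(D + (m + 5)) = (5 + m)/(D + (5 + m)) = (5 + m)/(5 + D + m))
z = -39 (z = -43 + 4 = -39)
((-4 + U(6, -3))*1 + z)² = ((-4 + (5 - 3)/(5 + 6 - 3))*1 - 39)² = ((-4 + 2/8)*1 - 39)² = ((-4 + (⅛)*2)*1 - 39)² = ((-4 + ¼)*1 - 39)² = (-15/4*1 - 39)² = (-15/4 - 39)² = (-171/4)² = 29241/16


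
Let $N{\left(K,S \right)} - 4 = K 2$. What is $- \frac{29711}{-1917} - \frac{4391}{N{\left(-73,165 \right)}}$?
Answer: $\frac{177979}{3834} \approx 46.421$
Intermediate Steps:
$N{\left(K,S \right)} = 4 + 2 K$ ($N{\left(K,S \right)} = 4 + K 2 = 4 + 2 K$)
$- \frac{29711}{-1917} - \frac{4391}{N{\left(-73,165 \right)}} = - \frac{29711}{-1917} - \frac{4391}{4 + 2 \left(-73\right)} = \left(-29711\right) \left(- \frac{1}{1917}\right) - \frac{4391}{4 - 146} = \frac{29711}{1917} - \frac{4391}{-142} = \frac{29711}{1917} - - \frac{4391}{142} = \frac{29711}{1917} + \frac{4391}{142} = \frac{177979}{3834}$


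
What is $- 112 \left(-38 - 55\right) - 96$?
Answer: $10320$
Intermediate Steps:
$- 112 \left(-38 - 55\right) - 96 = \left(-112\right) \left(-93\right) - 96 = 10416 - 96 = 10320$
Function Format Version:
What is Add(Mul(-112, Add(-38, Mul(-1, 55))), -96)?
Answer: 10320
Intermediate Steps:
Add(Mul(-112, Add(-38, Mul(-1, 55))), -96) = Add(Mul(-112, Add(-38, -55)), -96) = Add(Mul(-112, -93), -96) = Add(10416, -96) = 10320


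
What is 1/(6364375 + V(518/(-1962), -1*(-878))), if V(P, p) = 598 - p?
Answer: 1/6364095 ≈ 1.5713e-7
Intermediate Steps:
1/(6364375 + V(518/(-1962), -1*(-878))) = 1/(6364375 + (598 - (-1)*(-878))) = 1/(6364375 + (598 - 1*878)) = 1/(6364375 + (598 - 878)) = 1/(6364375 - 280) = 1/6364095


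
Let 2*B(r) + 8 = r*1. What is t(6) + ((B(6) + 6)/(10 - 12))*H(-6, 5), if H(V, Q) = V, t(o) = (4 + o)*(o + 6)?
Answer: 135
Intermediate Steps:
B(r) = -4 + r/2 (B(r) = -4 + (r*1)/2 = -4 + r/2)
t(o) = (4 + o)*(6 + o)
t(6) + ((B(6) + 6)/(10 - 12))*H(-6, 5) = (24 + 6**2 + 10*6) + (((-4 + (1/2)*6) + 6)/(10 - 12))*(-6) = (24 + 36 + 60) + (((-4 + 3) + 6)/(-2))*(-6) = 120 + ((-1 + 6)*(-1/2))*(-6) = 120 + (5*(-1/2))*(-6) = 120 - 5/2*(-6) = 120 + 15 = 135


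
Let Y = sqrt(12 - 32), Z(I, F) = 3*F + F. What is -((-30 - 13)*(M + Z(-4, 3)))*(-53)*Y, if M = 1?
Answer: -59254*I*sqrt(5) ≈ -1.325e+5*I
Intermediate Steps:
Z(I, F) = 4*F
Y = 2*I*sqrt(5) (Y = sqrt(-20) = 2*I*sqrt(5) ≈ 4.4721*I)
-((-30 - 13)*(M + Z(-4, 3)))*(-53)*Y = -((-30 - 13)*(1 + 4*3))*(-53)*2*I*sqrt(5) = --43*(1 + 12)*(-53)*2*I*sqrt(5) = --43*13*(-53)*2*I*sqrt(5) = -(-559*(-53))*2*I*sqrt(5) = -29627*2*I*sqrt(5) = -59254*I*sqrt(5)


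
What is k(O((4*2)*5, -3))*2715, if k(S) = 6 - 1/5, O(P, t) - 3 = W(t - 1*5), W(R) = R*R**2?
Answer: 15747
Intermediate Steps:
W(R) = R**3
O(P, t) = 3 + (-5 + t)**3 (O(P, t) = 3 + (t - 1*5)**3 = 3 + (t - 5)**3 = 3 + (-5 + t)**3)
k(S) = 29/5 (k(S) = 6 - 1*1/5 = 6 - 1/5 = 29/5)
k(O((4*2)*5, -3))*2715 = (29/5)*2715 = 15747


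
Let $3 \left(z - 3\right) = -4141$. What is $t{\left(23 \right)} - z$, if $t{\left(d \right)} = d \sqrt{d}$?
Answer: $\frac{4132}{3} + 23 \sqrt{23} \approx 1487.6$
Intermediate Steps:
$t{\left(d \right)} = d^{\frac{3}{2}}$
$z = - \frac{4132}{3}$ ($z = 3 + \frac{1}{3} \left(-4141\right) = 3 - \frac{4141}{3} = - \frac{4132}{3} \approx -1377.3$)
$t{\left(23 \right)} - z = 23^{\frac{3}{2}} - - \frac{4132}{3} = 23 \sqrt{23} + \frac{4132}{3} = \frac{4132}{3} + 23 \sqrt{23}$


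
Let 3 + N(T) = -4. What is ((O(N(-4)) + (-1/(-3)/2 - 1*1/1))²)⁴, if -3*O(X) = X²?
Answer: 12667700813876161/1679616 ≈ 7.5420e+9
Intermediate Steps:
N(T) = -7 (N(T) = -3 - 4 = -7)
O(X) = -X²/3
((O(N(-4)) + (-1/(-3)/2 - 1*1/1))²)⁴ = ((-⅓*(-7)² + (-1/(-3)/2 - 1*1/1))²)⁴ = ((-⅓*49 + (-1*(-⅓)*(½) - 1*1))²)⁴ = ((-49/3 + ((⅓)*(½) - 1))²)⁴ = ((-49/3 + (⅙ - 1))²)⁴ = ((-49/3 - ⅚)²)⁴ = ((-103/6)²)⁴ = (10609/36)⁴ = 12667700813876161/1679616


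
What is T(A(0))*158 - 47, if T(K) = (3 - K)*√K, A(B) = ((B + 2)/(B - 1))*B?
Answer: -47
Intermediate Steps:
A(B) = B*(2 + B)/(-1 + B) (A(B) = ((2 + B)/(-1 + B))*B = B*(2 + B)/(-1 + B))
T(K) = √K*(3 - K)
T(A(0))*158 - 47 = (√(0*(2 + 0)/(-1 + 0))*(3 - 0*(2 + 0)/(-1 + 0)))*158 - 47 = (√(0*2/(-1))*(3 - 0*2/(-1)))*158 - 47 = (√(0*(-1)*2)*(3 - 0*(-1)*2))*158 - 47 = (√0*(3 - 1*0))*158 - 47 = (0*(3 + 0))*158 - 47 = (0*3)*158 - 47 = 0*158 - 47 = 0 - 47 = -47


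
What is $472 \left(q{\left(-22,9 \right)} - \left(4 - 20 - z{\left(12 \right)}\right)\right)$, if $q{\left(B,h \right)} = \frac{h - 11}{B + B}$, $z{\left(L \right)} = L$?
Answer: $\frac{145612}{11} \approx 13237.0$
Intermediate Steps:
$q{\left(B,h \right)} = \frac{-11 + h}{2 B}$
$472 \left(q{\left(-22,9 \right)} - \left(4 - 20 - z{\left(12 \right)}\right)\right) = 472 \left(\frac{-11 + 9}{2 \left(-22\right)} + \left(12 - \left(4 \left(-5\right) + 4\right)\right)\right) = 472 \left(\frac{1}{2} \left(- \frac{1}{22}\right) \left(-2\right) + \left(12 - \left(-20 + 4\right)\right)\right) = 472 \left(\frac{1}{22} + \left(12 - -16\right)\right) = 472 \left(\frac{1}{22} + \left(12 + 16\right)\right) = 472 \left(\frac{1}{22} + 28\right) = 472 \cdot \frac{617}{22} = \frac{145612}{11}$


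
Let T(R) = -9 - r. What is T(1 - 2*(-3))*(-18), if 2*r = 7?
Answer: 225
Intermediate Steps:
r = 7/2 (r = (½)*7 = 7/2 ≈ 3.5000)
T(R) = -25/2 (T(R) = -9 - 1*7/2 = -9 - 7/2 = -25/2)
T(1 - 2*(-3))*(-18) = -25/2*(-18) = 225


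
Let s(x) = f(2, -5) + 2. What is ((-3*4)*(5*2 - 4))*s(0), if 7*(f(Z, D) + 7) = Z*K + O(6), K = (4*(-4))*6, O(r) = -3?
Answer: 16560/7 ≈ 2365.7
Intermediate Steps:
K = -96 (K = -16*6 = -96)
f(Z, D) = -52/7 - 96*Z/7 (f(Z, D) = -7 + (Z*(-96) - 3)/7 = -7 + (-96*Z - 3)/7 = -7 + (-3 - 96*Z)/7 = -7 + (-3/7 - 96*Z/7) = -52/7 - 96*Z/7)
s(x) = -230/7 (s(x) = (-52/7 - 96/7*2) + 2 = (-52/7 - 192/7) + 2 = -244/7 + 2 = -230/7)
((-3*4)*(5*2 - 4))*s(0) = ((-3*4)*(5*2 - 4))*(-230/7) = -12*(10 - 4)*(-230/7) = -12*6*(-230/7) = -72*(-230/7) = 16560/7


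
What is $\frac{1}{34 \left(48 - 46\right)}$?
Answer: $\frac{1}{68} \approx 0.014706$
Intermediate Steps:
$\frac{1}{34 \left(48 - 46\right)} = \frac{1}{34 \cdot 2} = \frac{1}{68}$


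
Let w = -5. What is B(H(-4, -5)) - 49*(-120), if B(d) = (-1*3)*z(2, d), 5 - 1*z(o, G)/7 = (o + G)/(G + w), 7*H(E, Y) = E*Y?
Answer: 28637/5 ≈ 5727.4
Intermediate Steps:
H(E, Y) = E*Y/7 (H(E, Y) = (E*Y)/7 = E*Y/7)
z(o, G) = 35 - 7*(G + o)/(-5 + G) (z(o, G) = 35 - 7*(o + G)/(G - 5) = 35 - 7*(G + o)/(-5 + G))
B(d) = -21*(-27 + 4*d)/(-5 + d) (B(d) = (-1*3)*(7*(-25 - 1*2 + 4*d)/(-5 + d)) = -21*(-25 - 2 + 4*d)/(-5 + d) = -21*(-27 + 4*d)/(-5 + d))
B(H(-4, -5)) - 49*(-120) = 21*(27 - 4*(-4)*(-5)/7)/(-5 + (1/7)*(-4)*(-5)) - 49*(-120) = 21*(27 - 4*20/7)/(-5 + 20/7) + 5880 = 21*(27 - 80/7)/(-15/7) + 5880 = 21*(-7/15)*(109/7) + 5880 = -763/5 + 5880 = 28637/5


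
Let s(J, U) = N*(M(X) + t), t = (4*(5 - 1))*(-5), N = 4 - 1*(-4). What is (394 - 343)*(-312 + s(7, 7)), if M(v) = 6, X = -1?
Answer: -46104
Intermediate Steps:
N = 8 (N = 4 + 4 = 8)
t = -80 (t = (4*4)*(-5) = 16*(-5) = -80)
s(J, U) = -592 (s(J, U) = 8*(6 - 80) = 8*(-74) = -592)
(394 - 343)*(-312 + s(7, 7)) = (394 - 343)*(-312 - 592) = 51*(-904) = -46104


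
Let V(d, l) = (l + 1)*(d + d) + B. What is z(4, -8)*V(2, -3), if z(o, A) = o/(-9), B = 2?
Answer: 8/3 ≈ 2.6667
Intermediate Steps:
z(o, A) = -o/9 (z(o, A) = o*(-⅑) = -o/9)
V(d, l) = 2 + 2*d*(1 + l) (V(d, l) = (l + 1)*(d + d) + 2 = (1 + l)*(2*d) + 2 = 2*d*(1 + l) + 2 = 2 + 2*d*(1 + l))
z(4, -8)*V(2, -3) = (-⅑*4)*(2 + 2*2 + 2*2*(-3)) = -4*(2 + 4 - 12)/9 = -4/9*(-6) = 8/3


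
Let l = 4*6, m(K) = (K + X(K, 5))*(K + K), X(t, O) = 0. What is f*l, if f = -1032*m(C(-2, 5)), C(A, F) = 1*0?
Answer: 0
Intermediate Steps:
C(A, F) = 0
m(K) = 2*K² (m(K) = (K + 0)*(K + K) = K*(2*K) = 2*K²)
f = 0 (f = -2064*0² = -2064*0 = -1032*0 = 0)
l = 24
f*l = 0*24 = 0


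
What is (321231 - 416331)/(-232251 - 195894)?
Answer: 6340/28543 ≈ 0.22212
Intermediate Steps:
(321231 - 416331)/(-232251 - 195894) = -95100/(-428145) = -95100*(-1/428145) = 6340/28543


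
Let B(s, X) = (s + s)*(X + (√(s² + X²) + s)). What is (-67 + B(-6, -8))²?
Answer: 361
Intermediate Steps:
B(s, X) = 2*s*(X + s + √(X² + s²)) (B(s, X) = (2*s)*(X + (√(X² + s²) + s)) = (2*s)*(X + (s + √(X² + s²))) = (2*s)*(X + s + √(X² + s²)) = 2*s*(X + s + √(X² + s²)))
(-67 + B(-6, -8))² = (-67 + 2*(-6)*(-8 - 6 + √((-8)² + (-6)²)))² = (-67 + 2*(-6)*(-8 - 6 + √(64 + 36)))² = (-67 + 2*(-6)*(-8 - 6 + √100))² = (-67 + 2*(-6)*(-8 - 6 + 10))² = (-67 + 2*(-6)*(-4))² = (-67 + 48)² = (-19)² = 361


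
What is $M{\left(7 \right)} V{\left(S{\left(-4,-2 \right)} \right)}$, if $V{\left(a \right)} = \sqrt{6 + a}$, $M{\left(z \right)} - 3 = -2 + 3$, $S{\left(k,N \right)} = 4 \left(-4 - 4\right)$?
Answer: $4 i \sqrt{26} \approx 20.396 i$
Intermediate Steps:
$S{\left(k,N \right)} = -32$ ($S{\left(k,N \right)} = 4 \left(-8\right) = -32$)
$M{\left(z \right)} = 4$ ($M{\left(z \right)} = 3 + \left(-2 + 3\right) = 3 + 1 = 4$)
$M{\left(7 \right)} V{\left(S{\left(-4,-2 \right)} \right)} = 4 \sqrt{6 - 32} = 4 \sqrt{-26} = 4 i \sqrt{26}$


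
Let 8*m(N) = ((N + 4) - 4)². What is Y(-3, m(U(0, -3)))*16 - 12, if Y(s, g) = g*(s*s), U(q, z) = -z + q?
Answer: 150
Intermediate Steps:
U(q, z) = q - z
m(N) = N²/8 (m(N) = ((N + 4) - 4)²/8 = ((4 + N) - 4)²/8 = N²/8)
Y(s, g) = g*s²
Y(-3, m(U(0, -3)))*16 - 12 = (((0 - 1*(-3))²/8)*(-3)²)*16 - 12 = (((0 + 3)²/8)*9)*16 - 12 = (((⅛)*3²)*9)*16 - 12 = (((⅛)*9)*9)*16 - 12 = ((9/8)*9)*16 - 12 = (81/8)*16 - 12 = 162 - 12 = 150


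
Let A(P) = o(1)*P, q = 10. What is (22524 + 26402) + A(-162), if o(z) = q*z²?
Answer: 47306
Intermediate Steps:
o(z) = 10*z²
A(P) = 10*P (A(P) = (10*1²)*P = (10*1)*P = 10*P)
(22524 + 26402) + A(-162) = (22524 + 26402) + 10*(-162) = 48926 - 1620 = 47306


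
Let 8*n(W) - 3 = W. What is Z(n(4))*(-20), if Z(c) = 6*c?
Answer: -105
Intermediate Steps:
n(W) = 3/8 + W/8
Z(n(4))*(-20) = (6*(3/8 + (⅛)*4))*(-20) = (6*(3/8 + ½))*(-20) = (6*(7/8))*(-20) = (21/4)*(-20) = -105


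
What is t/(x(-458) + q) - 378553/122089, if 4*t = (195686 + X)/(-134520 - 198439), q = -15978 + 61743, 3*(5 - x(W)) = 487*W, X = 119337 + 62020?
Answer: -16516455235638739/5326799604043984 ≈ -3.1006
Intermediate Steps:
X = 181357
x(W) = 5 - 487*W/3
q = 45765
t = -377043/1331836 (t = ((195686 + 181357)/(-134520 - 198439))/4 = (377043/(-332959))/4 = (377043*(-1/332959))/4 = (¼)*(-377043/332959) = -377043/1331836 ≈ -0.28310)
t/(x(-458) + q) - 378553/122089 = -377043/(1331836*((5 - 487/3*(-458)) + 45765)) - 378553/122089 = -377043/(1331836*((5 + 223046/3) + 45765)) - 378553*1/122089 = -377043/(1331836*(223061/3 + 45765)) - 378553/122089 = -377043/(1331836*360356/3) - 378553/122089 = -377043/1331836*3/360356 - 378553/122089 = -1131129/479935093616 - 378553/122089 = -16516455235638739/5326799604043984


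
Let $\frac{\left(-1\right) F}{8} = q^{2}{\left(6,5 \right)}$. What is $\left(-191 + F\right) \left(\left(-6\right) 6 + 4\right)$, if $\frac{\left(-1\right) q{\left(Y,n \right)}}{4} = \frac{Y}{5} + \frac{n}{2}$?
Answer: $\frac{1554656}{25} \approx 62186.0$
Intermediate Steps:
$q{\left(Y,n \right)} = - 2 n - \frac{4 Y}{5}$ ($q{\left(Y,n \right)} = - 4 \left(\frac{Y}{5} + \frac{n}{2}\right) = - 4 \left(\frac{n}{2} + \frac{Y}{5}\right) = - 2 n - \frac{4 Y}{5}$)
$F = - \frac{43808}{25}$ ($F = - 8 \left(\left(-2\right) 5 - \frac{24}{5}\right)^{2} = - 8 \left(-10 - \frac{24}{5}\right)^{2} = - 8 \left(- \frac{74}{5}\right)^{2} = \left(-8\right) \frac{5476}{25} = - \frac{43808}{25} \approx -1752.3$)
$\left(-191 + F\right) \left(\left(-6\right) 6 + 4\right) = \left(-191 - \frac{43808}{25}\right) \left(\left(-6\right) 6 + 4\right) = - \frac{48583 \left(-36 + 4\right)}{25} = \left(- \frac{48583}{25}\right) \left(-32\right) = \frac{1554656}{25}$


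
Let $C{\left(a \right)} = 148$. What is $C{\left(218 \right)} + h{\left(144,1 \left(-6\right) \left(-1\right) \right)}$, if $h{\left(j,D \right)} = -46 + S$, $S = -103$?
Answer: $-1$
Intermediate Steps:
$h{\left(j,D \right)} = -149$ ($h{\left(j,D \right)} = -46 - 103 = -149$)
$C{\left(218 \right)} + h{\left(144,1 \left(-6\right) \left(-1\right) \right)} = 148 - 149 = -1$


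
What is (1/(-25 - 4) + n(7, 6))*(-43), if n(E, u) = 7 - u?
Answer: -1204/29 ≈ -41.517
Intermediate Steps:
(1/(-25 - 4) + n(7, 6))*(-43) = (1/(-25 - 4) + (7 - 1*6))*(-43) = (1/(-29) + (7 - 6))*(-43) = (-1/29 + 1)*(-43) = (28/29)*(-43) = -1204/29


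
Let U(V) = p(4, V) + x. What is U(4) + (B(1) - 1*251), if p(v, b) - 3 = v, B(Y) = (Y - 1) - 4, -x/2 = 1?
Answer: -250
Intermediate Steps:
x = -2 (x = -2*1 = -2)
B(Y) = -5 + Y (B(Y) = (-1 + Y) - 4 = -5 + Y)
p(v, b) = 3 + v
U(V) = 5 (U(V) = (3 + 4) - 2 = 7 - 2 = 5)
U(4) + (B(1) - 1*251) = 5 + ((-5 + 1) - 1*251) = 5 + (-4 - 251) = 5 - 255 = -250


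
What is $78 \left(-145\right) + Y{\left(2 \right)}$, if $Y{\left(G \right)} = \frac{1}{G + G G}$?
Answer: $- \frac{67859}{6} \approx -11310.0$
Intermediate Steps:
$Y{\left(G \right)} = \frac{1}{G + G^{2}}$
$78 \left(-145\right) + Y{\left(2 \right)} = 78 \left(-145\right) + \frac{1}{2 \left(1 + 2\right)} = -11310 + \frac{1}{2 \cdot 3} = -11310 + \frac{1}{2} \cdot \frac{1}{3} = -11310 + \frac{1}{6} = - \frac{67859}{6}$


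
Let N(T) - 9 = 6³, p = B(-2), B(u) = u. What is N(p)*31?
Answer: 6975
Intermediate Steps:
p = -2
N(T) = 225 (N(T) = 9 + 6³ = 9 + 216 = 225)
N(p)*31 = 225*31 = 6975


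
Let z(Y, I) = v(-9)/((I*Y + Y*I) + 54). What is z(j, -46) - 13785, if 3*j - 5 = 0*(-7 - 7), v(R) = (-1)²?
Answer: -4107933/298 ≈ -13785.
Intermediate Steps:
v(R) = 1
j = 5/3 (j = 5/3 + (0*(-7 - 7))/3 = 5/3 + (0*(-14))/3 = 5/3 + (⅓)*0 = 5/3 + 0 = 5/3 ≈ 1.6667)
z(Y, I) = 1/(54 + 2*I*Y) (z(Y, I) = 1/((I*Y + Y*I) + 54) = 1/((I*Y + I*Y) + 54) = 1/(2*I*Y + 54) = 1/(54 + 2*I*Y))
z(j, -46) - 13785 = 1/(2*(27 - 46*5/3)) - 13785 = 1/(2*(27 - 230/3)) - 13785 = 1/(2*(-149/3)) - 13785 = (½)*(-3/149) - 13785 = -3/298 - 13785 = -4107933/298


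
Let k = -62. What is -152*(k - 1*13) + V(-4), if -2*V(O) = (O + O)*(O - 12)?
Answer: 11336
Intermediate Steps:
V(O) = -O*(-12 + O) (V(O) = -(O + O)*(O - 12)/2 = -2*O*(-12 + O)/2 = -O*(-12 + O))
-152*(k - 1*13) + V(-4) = -152*(-62 - 1*13) - 4*(12 - 1*(-4)) = -152*(-62 - 13) - 4*(12 + 4) = -152*(-75) - 4*16 = 11400 - 64 = 11336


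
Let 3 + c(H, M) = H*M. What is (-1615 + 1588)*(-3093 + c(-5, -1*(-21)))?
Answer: 86427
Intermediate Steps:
c(H, M) = -3 + H*M
(-1615 + 1588)*(-3093 + c(-5, -1*(-21))) = (-1615 + 1588)*(-3093 + (-3 - (-5)*(-21))) = -27*(-3093 + (-3 - 5*21)) = -27*(-3093 + (-3 - 105)) = -27*(-3093 - 108) = -27*(-3201) = 86427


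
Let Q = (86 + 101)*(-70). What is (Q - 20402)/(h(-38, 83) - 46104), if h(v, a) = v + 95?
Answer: 11164/15349 ≈ 0.72734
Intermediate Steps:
h(v, a) = 95 + v
Q = -13090 (Q = 187*(-70) = -13090)
(Q - 20402)/(h(-38, 83) - 46104) = (-13090 - 20402)/((95 - 38) - 46104) = -33492/(57 - 46104) = -33492/(-46047) = -33492*(-1/46047) = 11164/15349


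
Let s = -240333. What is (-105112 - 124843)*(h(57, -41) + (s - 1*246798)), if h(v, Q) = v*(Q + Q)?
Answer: 113093018775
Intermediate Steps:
h(v, Q) = 2*Q*v (h(v, Q) = v*(2*Q) = 2*Q*v)
(-105112 - 124843)*(h(57, -41) + (s - 1*246798)) = (-105112 - 124843)*(2*(-41)*57 + (-240333 - 1*246798)) = -229955*(-4674 + (-240333 - 246798)) = -229955*(-4674 - 487131) = -229955*(-491805) = 113093018775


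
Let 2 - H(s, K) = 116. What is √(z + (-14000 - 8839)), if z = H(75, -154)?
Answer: I*√22953 ≈ 151.5*I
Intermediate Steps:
H(s, K) = -114 (H(s, K) = 2 - 1*116 = 2 - 116 = -114)
z = -114
√(z + (-14000 - 8839)) = √(-114 + (-14000 - 8839)) = √(-114 - 22839) = √(-22953) = I*√22953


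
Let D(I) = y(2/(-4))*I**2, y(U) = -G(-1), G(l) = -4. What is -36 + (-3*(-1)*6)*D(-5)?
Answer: 1764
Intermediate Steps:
y(U) = 4 (y(U) = -1*(-4) = 4)
D(I) = 4*I**2
-36 + (-3*(-1)*6)*D(-5) = -36 + (-3*(-1)*6)*(4*(-5)**2) = -36 + (3*6)*(4*25) = -36 + 18*100 = -36 + 1800 = 1764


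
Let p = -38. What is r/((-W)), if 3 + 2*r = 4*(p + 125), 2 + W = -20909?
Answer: 345/41822 ≈ 0.0082493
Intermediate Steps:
W = -20911 (W = -2 - 20909 = -20911)
r = 345/2 (r = -3/2 + (4*(-38 + 125))/2 = -3/2 + (4*87)/2 = -3/2 + (1/2)*348 = -3/2 + 174 = 345/2 ≈ 172.50)
r/((-W)) = 345/(2*((-1*(-20911)))) = (345/2)/20911 = (345/2)*(1/20911) = 345/41822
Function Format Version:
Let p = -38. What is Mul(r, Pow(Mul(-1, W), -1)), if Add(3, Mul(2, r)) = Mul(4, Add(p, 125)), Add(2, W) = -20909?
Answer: Rational(345, 41822) ≈ 0.0082493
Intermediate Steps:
W = -20911 (W = Add(-2, -20909) = -20911)
r = Rational(345, 2) (r = Add(Rational(-3, 2), Mul(Rational(1, 2), Mul(4, Add(-38, 125)))) = Add(Rational(-3, 2), Mul(Rational(1, 2), Mul(4, 87))) = Add(Rational(-3, 2), Mul(Rational(1, 2), 348)) = Add(Rational(-3, 2), 174) = Rational(345, 2) ≈ 172.50)
Mul(r, Pow(Mul(-1, W), -1)) = Mul(Rational(345, 2), Pow(Mul(-1, -20911), -1)) = Mul(Rational(345, 2), Pow(20911, -1)) = Mul(Rational(345, 2), Rational(1, 20911)) = Rational(345, 41822)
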